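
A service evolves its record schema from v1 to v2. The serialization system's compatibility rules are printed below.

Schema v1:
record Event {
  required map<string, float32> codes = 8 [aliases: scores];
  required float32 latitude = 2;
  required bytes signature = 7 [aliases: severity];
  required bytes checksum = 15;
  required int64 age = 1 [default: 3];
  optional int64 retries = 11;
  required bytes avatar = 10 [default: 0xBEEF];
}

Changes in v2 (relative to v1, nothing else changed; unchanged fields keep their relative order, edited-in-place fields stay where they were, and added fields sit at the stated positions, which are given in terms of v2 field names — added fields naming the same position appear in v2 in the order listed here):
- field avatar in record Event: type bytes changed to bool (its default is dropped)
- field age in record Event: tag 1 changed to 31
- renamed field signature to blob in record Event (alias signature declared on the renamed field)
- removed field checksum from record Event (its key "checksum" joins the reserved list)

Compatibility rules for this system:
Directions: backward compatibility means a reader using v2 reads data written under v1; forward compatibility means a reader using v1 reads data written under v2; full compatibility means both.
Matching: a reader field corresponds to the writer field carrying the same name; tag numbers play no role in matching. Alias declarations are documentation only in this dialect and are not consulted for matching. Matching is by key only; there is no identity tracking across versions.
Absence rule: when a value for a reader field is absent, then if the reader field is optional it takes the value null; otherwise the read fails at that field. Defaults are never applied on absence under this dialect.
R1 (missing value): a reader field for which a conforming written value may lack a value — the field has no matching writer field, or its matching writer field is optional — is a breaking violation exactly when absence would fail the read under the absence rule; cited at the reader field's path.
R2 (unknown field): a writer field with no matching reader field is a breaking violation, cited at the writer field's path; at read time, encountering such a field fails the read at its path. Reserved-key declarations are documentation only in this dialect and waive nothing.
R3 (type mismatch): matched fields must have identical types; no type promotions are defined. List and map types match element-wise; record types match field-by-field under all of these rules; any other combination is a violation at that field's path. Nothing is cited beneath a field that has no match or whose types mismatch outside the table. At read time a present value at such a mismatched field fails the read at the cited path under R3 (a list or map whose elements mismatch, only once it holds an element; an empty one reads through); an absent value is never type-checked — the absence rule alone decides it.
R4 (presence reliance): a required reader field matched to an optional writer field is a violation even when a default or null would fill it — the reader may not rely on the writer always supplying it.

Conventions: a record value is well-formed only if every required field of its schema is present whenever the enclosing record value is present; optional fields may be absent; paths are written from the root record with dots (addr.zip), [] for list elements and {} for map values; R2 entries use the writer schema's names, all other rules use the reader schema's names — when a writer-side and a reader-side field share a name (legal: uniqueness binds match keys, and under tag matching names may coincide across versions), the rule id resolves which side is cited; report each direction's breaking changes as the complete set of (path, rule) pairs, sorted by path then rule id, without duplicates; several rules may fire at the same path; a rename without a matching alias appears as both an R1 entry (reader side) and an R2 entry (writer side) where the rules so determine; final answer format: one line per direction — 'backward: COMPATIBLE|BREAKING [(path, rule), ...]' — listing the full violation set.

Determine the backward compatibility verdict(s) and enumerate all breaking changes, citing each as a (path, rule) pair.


the writer's type comes first in each Event pair
backward analysis of Event with v2 as reader and v1 as writer:
  codes: paired with writer codes (map<string, float32> -> map<string, float32>; writer required)
  latitude: paired with writer latitude (float32 -> float32; writer required)
  blob: no writer-side match
  age: paired with writer age (int64 -> int64; writer required)
  retries: paired with writer retries (int64 -> int64; writer optional)
  avatar: paired with writer avatar (bytes -> bool; writer required)
  signature (writer side), unknown to reader
  checksum (writer side), unknown to reader
  breaking: (avatar, R3)
  breaking: (blob, R1)
  breaking: (checksum, R2)
  breaking: (signature, R2)
  => backward: BREAKING (4)
ruling out the remaining Event differences:
  field age in record Event: tag 1 changed to 31 -> no rule fires on it in Event's dialect; the asked verdict holds

backward: BREAKING [(avatar, R3), (blob, R1), (checksum, R2), (signature, R2)]


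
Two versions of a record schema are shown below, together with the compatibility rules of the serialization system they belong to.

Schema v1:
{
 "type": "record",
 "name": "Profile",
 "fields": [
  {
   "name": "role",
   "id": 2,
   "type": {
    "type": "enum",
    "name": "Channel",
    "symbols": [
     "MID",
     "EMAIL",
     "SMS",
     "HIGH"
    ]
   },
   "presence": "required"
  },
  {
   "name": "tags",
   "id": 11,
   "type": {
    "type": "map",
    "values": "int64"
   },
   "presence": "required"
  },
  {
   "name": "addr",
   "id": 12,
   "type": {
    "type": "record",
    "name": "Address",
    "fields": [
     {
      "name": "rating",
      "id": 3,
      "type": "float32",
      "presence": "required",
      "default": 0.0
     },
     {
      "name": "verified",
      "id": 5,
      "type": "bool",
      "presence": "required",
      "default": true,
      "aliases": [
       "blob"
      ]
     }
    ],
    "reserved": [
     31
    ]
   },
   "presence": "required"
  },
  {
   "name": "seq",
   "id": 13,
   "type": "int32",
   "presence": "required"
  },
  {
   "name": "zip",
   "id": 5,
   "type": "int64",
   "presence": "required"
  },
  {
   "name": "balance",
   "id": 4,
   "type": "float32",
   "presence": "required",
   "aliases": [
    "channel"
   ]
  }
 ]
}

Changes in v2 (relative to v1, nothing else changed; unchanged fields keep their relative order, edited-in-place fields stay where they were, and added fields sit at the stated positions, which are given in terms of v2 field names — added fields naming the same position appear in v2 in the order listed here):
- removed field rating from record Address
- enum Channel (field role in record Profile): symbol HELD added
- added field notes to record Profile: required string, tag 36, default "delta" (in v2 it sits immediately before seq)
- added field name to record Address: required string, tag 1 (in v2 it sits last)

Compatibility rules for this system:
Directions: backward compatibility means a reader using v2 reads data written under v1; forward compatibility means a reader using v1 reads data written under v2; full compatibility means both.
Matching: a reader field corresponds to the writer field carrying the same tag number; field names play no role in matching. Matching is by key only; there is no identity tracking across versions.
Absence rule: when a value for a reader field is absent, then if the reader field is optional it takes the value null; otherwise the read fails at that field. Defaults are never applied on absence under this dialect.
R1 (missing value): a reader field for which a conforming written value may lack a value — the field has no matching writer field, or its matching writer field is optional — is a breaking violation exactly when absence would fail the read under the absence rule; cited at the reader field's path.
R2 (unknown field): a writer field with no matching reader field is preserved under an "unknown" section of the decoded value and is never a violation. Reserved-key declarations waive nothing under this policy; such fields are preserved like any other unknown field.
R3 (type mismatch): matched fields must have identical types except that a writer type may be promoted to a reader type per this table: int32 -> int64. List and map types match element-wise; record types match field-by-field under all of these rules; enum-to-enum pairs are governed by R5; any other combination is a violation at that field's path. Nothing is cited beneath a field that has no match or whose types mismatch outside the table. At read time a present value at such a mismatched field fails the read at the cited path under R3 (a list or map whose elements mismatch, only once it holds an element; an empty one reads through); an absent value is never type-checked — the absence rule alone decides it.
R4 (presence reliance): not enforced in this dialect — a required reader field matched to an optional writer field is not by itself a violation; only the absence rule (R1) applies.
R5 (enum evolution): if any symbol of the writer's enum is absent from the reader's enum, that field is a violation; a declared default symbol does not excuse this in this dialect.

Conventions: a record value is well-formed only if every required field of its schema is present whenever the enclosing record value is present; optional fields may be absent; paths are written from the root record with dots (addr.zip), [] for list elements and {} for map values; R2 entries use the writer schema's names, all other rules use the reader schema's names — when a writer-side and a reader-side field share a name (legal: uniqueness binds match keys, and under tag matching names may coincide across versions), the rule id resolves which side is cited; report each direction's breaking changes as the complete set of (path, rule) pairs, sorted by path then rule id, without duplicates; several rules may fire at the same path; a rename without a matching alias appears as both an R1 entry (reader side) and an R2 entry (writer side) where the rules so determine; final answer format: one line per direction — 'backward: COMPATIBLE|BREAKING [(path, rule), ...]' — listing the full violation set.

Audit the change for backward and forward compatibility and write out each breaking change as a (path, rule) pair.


backward: BREAKING [(addr.name, R1), (notes, R1)]; forward: BREAKING [(addr.rating, R1), (role, R5)]

the writer's type comes first in each Profile pair
backward analysis of Profile with v2 as reader and v1 as writer:
  role: paired with writer role (Channel -> Channel; writer required)
  tags: paired with writer tags (map<string, int64> -> map<string, int64>; writer required)
  addr: paired with writer addr (Address -> Address; writer required)
  notes: no writer match
  seq: paired with writer seq (int32 -> int32; writer required)
  zip: paired with writer zip (int64 -> int64; writer required)
  balance: paired with writer balance (float32 -> float32; writer required)
  addr.verified: paired with writer addr.verified (bool -> bool; writer required)
  addr.name: no writer match
  addr.rating (writer side), unknown to reader
  breaking: (addr.name, R1)
  breaking: (notes, R1)
  => 2 violation(s): backward is BREAKING for Profile
forward analysis of Profile with v1 as reader and v2 as writer:
  role: paired with writer role (Channel -> Channel; writer required)
  tags: paired with writer tags (map<string, int64> -> map<string, int64>; writer required)
  addr: paired with writer addr (Address -> Address; writer required)
  seq: paired with writer seq (int32 -> int32; writer required)
  zip: paired with writer zip (int64 -> int64; writer required)
  balance: paired with writer balance (float32 -> float32; writer required)
  notes (writer side), unknown to reader
  addr.rating: no writer match
  addr.verified: paired with writer addr.verified (bool -> bool; writer required)
  addr.name (writer side), unknown to reader
  breaking: (addr.rating, R1)
  breaking: (role, R5)
  => 2 violation(s): forward is BREAKING for Profile


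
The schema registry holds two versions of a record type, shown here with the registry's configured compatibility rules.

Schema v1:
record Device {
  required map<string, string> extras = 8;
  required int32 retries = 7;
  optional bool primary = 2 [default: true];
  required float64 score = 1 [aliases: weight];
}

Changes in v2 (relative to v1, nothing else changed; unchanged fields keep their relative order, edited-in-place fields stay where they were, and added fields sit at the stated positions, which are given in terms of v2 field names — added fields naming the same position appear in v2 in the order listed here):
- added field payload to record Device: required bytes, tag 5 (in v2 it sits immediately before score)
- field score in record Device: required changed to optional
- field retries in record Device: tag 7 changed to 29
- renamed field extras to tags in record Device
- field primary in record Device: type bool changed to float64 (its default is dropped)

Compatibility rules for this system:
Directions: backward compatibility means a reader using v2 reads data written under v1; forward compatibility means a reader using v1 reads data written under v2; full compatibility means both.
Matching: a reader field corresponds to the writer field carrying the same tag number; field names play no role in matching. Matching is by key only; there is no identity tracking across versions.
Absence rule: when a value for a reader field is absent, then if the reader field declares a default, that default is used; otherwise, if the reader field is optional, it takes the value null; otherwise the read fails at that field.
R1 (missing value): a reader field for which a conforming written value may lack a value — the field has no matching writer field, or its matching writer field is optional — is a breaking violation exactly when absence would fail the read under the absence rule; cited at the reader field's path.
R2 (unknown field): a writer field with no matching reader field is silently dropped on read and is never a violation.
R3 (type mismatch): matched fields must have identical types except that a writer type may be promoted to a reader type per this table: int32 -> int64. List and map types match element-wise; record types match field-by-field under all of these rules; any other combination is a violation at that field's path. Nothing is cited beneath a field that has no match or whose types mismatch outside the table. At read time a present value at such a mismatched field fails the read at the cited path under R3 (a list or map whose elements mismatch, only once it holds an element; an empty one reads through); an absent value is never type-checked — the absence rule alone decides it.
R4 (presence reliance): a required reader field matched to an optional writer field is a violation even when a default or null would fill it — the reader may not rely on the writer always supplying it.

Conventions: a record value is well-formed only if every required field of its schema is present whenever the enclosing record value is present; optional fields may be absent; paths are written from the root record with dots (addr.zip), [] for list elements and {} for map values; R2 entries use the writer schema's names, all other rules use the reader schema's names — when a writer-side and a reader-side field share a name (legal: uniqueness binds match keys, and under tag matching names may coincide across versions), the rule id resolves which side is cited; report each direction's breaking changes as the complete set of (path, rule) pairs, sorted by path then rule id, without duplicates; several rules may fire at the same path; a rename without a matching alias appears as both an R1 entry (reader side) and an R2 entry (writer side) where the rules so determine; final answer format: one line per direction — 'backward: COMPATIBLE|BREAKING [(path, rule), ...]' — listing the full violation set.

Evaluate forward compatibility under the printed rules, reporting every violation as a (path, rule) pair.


arrows below run writer -> reader for Device
checking forward for Device: reader v1 against writer v2:
  extras: paired with writer tags (map<string, string> -> map<string, string>; writer required)
  no writer field matches reader retries
  primary: paired with writer primary (float64 -> bool; writer optional)
  score: paired with writer score (float64 -> float64; writer optional)
  writer field retries has no reader counterpart
  writer field payload has no reader counterpart
  violation R3 at primary
  violation R1 at retries
  violation R1 at score
  violation R4 at score
  => forward: BREAKING (4)
ruling out the remaining Device differences:
  added field payload to record Device: required bytes, tag 5 (in v2 it sits immediately before score) -> fires only in the backward direction of Device, which is not asked here
  renamed field extras to tags in record Device -> no rule fires on it in Device's dialect; the asked verdict holds

forward: BREAKING [(primary, R3), (retries, R1), (score, R1), (score, R4)]


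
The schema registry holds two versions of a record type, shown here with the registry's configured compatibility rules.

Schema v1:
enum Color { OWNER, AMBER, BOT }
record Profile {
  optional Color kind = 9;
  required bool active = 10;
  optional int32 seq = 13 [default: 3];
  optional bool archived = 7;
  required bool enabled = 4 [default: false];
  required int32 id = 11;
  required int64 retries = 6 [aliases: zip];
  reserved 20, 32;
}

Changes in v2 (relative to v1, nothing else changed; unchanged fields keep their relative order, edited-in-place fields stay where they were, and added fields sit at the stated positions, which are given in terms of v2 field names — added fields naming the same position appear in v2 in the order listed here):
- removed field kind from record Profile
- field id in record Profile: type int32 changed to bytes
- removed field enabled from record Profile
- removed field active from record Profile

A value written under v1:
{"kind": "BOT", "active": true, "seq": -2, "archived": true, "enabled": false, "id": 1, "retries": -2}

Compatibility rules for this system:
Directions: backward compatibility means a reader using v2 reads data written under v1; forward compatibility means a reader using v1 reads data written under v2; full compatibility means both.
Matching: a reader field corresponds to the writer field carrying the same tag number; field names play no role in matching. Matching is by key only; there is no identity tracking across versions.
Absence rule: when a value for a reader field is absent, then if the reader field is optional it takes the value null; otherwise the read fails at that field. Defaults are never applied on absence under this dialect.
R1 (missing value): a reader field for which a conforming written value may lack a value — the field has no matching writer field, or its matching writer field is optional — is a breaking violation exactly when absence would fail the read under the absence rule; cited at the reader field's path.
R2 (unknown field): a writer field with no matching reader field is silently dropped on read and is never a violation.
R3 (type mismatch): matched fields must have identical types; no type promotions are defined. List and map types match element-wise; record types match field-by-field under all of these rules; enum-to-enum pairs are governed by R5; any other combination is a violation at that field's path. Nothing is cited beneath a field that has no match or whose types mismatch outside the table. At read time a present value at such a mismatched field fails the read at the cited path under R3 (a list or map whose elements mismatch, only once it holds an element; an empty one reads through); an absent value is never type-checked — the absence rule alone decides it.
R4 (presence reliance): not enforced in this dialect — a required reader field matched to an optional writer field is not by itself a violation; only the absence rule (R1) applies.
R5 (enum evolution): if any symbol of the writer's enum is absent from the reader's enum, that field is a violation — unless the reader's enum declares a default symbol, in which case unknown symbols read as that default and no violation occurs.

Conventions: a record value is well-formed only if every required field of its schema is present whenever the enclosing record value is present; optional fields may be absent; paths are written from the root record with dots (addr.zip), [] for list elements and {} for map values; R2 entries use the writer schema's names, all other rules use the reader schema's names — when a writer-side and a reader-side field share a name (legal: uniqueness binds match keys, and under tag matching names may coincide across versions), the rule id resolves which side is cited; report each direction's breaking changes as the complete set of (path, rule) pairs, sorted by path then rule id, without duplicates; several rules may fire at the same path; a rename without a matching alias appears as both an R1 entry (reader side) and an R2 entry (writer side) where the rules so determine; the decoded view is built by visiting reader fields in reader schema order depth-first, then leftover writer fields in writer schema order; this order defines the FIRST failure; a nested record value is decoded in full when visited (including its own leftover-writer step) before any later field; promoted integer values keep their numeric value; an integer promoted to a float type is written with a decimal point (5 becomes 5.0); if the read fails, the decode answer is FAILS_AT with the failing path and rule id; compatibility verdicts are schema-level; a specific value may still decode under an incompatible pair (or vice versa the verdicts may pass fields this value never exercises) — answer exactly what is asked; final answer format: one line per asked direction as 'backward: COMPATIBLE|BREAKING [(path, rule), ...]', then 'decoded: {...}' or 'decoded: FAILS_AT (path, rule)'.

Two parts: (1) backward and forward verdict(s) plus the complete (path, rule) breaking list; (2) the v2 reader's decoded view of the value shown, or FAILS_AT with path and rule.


each type pair in Profile: writer, then reader
backward analysis of Profile with v2 as reader and v1 as writer:
  writer optional, int32 -> int32: reader seq maps from writer seq
  writer optional, bool -> bool: reader archived maps from writer archived
  writer required, int32 -> bytes: reader id maps from writer id
  writer required, int64 -> int64: reader retries maps from writer retries
  kind (writer side), unknown to reader
  active (writer side), unknown to reader
  enabled (writer side), unknown to reader
  rule R3 violated at id
  backward on Profile therefore BREAKING (1)
forward analysis of Profile with v1 as reader and v2 as writer:
  kind has no writer counterpart
  active has no writer counterpart
  writer optional, int32 -> int32: reader seq maps from writer seq
  writer optional, bool -> bool: reader archived maps from writer archived
  enabled has no writer counterpart
  writer required, bytes -> int32: reader id maps from writer id
  writer required, int64 -> int64: reader retries maps from writer retries
  rule R1 violated at active
  rule R1 violated at enabled
  rule R3 violated at id
  forward on Profile therefore BREAKING (3)
decoding the Profile value with the v2 reader:
  seq := -2
  archived := true
  read fails at id under R3
  => FAILS_AT (id, R3)

backward: BREAKING [(id, R3)]; forward: BREAKING [(active, R1), (enabled, R1), (id, R3)]; decoded: FAILS_AT (id, R3)


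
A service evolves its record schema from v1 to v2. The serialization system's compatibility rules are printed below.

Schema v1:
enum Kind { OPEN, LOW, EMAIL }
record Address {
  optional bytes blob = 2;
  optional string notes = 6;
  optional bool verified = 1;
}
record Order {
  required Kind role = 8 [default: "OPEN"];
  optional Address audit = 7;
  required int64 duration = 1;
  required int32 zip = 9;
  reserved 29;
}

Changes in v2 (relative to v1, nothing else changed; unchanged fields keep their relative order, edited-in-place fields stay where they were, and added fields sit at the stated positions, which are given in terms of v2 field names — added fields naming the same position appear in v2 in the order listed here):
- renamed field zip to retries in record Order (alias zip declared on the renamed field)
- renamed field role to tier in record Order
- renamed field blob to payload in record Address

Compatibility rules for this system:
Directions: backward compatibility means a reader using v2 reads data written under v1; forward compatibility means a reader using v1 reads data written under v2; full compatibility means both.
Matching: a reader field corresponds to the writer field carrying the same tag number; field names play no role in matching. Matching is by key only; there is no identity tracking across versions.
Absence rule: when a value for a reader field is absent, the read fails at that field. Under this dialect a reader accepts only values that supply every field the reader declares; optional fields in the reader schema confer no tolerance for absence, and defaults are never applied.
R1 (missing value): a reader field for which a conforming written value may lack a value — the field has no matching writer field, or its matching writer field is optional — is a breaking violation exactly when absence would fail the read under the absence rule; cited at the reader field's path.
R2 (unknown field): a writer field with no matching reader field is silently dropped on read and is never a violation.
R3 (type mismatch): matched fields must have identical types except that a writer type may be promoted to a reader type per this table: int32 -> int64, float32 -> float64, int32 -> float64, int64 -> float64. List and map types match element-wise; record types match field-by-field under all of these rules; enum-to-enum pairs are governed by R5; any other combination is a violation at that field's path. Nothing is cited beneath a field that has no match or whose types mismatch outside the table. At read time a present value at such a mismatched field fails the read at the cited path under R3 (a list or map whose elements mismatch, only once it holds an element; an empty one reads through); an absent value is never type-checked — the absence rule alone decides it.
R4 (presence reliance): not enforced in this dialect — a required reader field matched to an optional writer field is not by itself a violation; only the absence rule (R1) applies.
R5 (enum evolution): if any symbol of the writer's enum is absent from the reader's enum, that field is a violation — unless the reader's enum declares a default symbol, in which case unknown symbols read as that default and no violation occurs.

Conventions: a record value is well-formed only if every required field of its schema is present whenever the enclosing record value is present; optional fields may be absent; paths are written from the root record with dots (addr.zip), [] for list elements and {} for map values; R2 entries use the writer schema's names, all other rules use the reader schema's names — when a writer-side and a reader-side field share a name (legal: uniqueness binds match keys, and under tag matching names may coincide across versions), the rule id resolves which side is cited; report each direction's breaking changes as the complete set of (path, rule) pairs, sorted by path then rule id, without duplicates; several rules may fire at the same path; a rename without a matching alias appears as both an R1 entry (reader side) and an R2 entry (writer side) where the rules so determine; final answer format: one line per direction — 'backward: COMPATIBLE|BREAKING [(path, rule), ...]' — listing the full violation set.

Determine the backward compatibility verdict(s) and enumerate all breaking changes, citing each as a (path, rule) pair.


backward: BREAKING [(audit, R1), (audit.notes, R1), (audit.payload, R1), (audit.verified, R1)]

arrows below run writer -> reader for Order
backward on Order — v2 reading data written by v1:
  tier: Kind -> Kind, writer required; from role
  audit: Address -> Address, writer optional; from audit
  duration: int64 -> int64, writer required; from duration
  retries: int32 -> int32, writer required; from zip
  audit.payload: bytes -> bytes, writer optional; from audit.blob
  audit.notes: string -> string, writer optional; from audit.notes
  audit.verified: bool -> bool, writer optional; from audit.verified
  R1 fires at audit
  R1 fires at audit.notes
  R1 fires at audit.payload
  R1 fires at audit.verified
  => backward verdict for Order: BREAKING, 4 violation(s)
the rest of the Order diff is inert for this question:
  renamed field zip to retries in record Order (alias zip declared on the renamed field) -> fires no rule on Order, leaving the asked answer as it is
  renamed field role to tier in record Order -> fires no rule on Order, leaving the asked answer as it is


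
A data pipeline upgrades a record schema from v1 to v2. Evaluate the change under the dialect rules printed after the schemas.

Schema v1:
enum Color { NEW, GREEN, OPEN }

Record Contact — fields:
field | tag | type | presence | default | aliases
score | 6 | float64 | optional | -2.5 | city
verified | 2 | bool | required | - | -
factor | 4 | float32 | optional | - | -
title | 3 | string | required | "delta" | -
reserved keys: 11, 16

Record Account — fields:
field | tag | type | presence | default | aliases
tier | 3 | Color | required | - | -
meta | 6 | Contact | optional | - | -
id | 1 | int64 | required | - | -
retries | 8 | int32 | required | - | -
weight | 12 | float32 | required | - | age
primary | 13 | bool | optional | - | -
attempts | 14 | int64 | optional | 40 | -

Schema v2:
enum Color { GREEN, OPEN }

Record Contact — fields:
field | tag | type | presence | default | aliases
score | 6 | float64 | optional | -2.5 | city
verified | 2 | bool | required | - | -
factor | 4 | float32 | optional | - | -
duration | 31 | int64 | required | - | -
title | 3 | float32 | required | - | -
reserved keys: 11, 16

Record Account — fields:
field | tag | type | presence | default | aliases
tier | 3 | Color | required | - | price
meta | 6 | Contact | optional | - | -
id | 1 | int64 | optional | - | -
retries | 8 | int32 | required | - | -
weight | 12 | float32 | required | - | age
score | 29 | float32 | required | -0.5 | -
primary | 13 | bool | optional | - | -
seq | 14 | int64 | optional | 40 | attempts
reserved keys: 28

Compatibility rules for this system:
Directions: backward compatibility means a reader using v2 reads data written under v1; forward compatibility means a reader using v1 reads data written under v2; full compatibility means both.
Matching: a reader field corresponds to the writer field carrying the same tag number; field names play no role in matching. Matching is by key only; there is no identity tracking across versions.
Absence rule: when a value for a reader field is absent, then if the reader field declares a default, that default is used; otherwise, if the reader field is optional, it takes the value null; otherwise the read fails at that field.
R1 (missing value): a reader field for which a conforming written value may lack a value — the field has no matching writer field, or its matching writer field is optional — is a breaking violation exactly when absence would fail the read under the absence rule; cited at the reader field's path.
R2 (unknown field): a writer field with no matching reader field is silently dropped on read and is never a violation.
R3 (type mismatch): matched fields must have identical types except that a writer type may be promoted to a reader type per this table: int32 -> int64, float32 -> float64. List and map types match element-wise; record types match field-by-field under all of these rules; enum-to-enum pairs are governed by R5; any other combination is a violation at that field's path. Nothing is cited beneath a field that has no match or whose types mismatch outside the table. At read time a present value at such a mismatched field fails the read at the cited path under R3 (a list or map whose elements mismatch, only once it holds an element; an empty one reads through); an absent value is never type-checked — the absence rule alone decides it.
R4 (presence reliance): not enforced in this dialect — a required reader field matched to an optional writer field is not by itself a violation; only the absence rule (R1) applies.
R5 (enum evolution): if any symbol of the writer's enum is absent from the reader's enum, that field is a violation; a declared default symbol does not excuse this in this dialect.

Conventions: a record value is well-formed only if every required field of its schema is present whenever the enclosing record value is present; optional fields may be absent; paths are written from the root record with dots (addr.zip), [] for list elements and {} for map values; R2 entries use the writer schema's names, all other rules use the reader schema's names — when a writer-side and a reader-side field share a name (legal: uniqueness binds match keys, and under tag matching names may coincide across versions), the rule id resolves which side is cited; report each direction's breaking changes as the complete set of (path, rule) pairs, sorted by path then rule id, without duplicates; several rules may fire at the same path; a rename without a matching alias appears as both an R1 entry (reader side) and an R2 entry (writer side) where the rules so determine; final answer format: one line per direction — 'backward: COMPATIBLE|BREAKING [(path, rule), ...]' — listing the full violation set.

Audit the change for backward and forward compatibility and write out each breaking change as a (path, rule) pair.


backward: BREAKING [(meta.duration, R1), (meta.title, R3), (tier, R5)]; forward: BREAKING [(id, R1), (meta.title, R3)]

each type pair in Account: writer, then reader
checking backward for Account: reader v2 against writer v1:
  tier <- tier (Color -> Color, writer required)
  meta <- meta (Contact -> Contact, writer optional)
  id <- id (int64 -> int64, writer required)
  retries <- retries (int32 -> int32, writer required)
  weight <- weight (float32 -> float32, writer required)
  score: no writer-side match
  primary <- primary (bool -> bool, writer optional)
  seq <- attempts (int64 -> int64, writer optional)
  meta.score <- meta.score (float64 -> float64, writer optional)
  meta.verified <- meta.verified (bool -> bool, writer required)
  meta.factor <- meta.factor (float32 -> float32, writer optional)
  meta.duration: no writer-side match
  meta.title <- meta.title (string -> float32, writer required)
  R1 fires at meta.duration
  R3 fires at meta.title
  R5 fires at tier
  => backward verdict for Account: BREAKING, 3 violation(s)
checking forward for Account: reader v1 against writer v2:
  tier <- tier (Color -> Color, writer required)
  meta <- meta (Contact -> Contact, writer optional)
  id <- id (int64 -> int64, writer optional)
  retries <- retries (int32 -> int32, writer required)
  weight <- weight (float32 -> float32, writer required)
  primary <- primary (bool -> bool, writer optional)
  attempts <- seq (int64 -> int64, writer optional)
  writer field score has no reader counterpart
  meta.score <- meta.score (float64 -> float64, writer optional)
  meta.verified <- meta.verified (bool -> bool, writer required)
  meta.factor <- meta.factor (float32 -> float32, writer optional)
  meta.title <- meta.title (float32 -> string, writer required)
  writer field meta.duration has no reader counterpart
  R1 fires at id
  R3 fires at meta.title
  => forward verdict for Account: BREAKING, 2 violation(s)


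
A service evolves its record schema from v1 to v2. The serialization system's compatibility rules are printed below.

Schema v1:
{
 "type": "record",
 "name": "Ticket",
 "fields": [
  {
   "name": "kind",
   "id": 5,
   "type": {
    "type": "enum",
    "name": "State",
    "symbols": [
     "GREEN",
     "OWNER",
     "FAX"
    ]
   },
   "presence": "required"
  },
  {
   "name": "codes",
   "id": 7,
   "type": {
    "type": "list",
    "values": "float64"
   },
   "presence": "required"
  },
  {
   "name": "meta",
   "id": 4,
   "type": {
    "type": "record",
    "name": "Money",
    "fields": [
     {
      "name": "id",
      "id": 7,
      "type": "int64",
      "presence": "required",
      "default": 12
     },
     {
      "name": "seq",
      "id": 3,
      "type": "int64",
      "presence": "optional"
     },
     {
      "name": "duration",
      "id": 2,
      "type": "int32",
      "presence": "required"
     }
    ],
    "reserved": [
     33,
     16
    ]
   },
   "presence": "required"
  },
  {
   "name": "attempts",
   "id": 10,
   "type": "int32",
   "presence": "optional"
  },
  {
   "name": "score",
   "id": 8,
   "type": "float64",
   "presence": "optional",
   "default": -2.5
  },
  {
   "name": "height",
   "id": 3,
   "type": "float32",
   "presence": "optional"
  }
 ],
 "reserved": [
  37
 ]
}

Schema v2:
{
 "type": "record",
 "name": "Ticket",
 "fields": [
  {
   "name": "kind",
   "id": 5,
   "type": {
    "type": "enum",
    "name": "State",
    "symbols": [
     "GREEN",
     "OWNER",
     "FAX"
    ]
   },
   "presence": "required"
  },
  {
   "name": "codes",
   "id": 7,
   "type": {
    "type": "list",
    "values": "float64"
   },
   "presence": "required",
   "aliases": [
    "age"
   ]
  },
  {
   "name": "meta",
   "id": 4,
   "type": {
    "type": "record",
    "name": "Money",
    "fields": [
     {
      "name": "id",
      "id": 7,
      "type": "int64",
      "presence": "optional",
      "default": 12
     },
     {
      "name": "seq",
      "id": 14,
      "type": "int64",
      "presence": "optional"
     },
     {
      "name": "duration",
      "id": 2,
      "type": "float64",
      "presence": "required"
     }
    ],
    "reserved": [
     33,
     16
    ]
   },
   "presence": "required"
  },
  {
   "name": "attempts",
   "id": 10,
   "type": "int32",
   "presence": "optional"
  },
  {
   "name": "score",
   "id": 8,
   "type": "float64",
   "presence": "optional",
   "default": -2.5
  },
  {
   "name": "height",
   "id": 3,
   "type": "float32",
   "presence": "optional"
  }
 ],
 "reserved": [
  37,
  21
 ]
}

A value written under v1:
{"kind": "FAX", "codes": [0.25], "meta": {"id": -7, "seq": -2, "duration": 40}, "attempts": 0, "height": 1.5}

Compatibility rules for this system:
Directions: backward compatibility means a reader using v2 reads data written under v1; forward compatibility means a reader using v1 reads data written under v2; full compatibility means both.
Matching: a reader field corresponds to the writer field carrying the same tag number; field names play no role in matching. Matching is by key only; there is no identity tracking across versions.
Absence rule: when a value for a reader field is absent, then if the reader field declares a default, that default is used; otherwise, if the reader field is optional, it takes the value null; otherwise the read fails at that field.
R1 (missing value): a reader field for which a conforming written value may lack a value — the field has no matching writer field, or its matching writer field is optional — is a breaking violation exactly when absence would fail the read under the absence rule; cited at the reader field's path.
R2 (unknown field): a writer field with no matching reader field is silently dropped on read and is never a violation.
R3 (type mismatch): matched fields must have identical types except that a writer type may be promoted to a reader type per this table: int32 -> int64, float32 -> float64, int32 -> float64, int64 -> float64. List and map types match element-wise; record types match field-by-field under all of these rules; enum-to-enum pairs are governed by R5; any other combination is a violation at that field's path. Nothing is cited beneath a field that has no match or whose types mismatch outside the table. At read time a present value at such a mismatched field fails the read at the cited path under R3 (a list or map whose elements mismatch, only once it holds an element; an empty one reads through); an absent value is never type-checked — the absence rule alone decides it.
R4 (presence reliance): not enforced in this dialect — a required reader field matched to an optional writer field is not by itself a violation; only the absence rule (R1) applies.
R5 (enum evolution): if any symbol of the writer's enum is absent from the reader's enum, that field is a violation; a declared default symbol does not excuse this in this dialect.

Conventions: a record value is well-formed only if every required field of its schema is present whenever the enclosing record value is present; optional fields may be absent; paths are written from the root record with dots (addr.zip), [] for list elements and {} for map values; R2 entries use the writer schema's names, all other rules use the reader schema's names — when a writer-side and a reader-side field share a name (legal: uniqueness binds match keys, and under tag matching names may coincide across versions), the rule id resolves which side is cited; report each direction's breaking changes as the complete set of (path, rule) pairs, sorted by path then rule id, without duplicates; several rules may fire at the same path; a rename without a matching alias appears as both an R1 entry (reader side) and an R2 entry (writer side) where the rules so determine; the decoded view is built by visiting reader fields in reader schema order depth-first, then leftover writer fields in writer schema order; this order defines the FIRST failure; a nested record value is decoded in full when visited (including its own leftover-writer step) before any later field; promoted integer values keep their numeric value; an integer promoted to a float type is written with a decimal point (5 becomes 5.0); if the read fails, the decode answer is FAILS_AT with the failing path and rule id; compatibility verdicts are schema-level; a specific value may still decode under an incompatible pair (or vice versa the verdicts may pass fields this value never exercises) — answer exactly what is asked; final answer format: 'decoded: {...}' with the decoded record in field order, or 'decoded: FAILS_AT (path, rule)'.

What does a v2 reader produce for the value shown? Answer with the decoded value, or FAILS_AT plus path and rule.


decoded: {"kind": "FAX", "codes": [0.25], "meta": {"id": -7, "seq": null, "duration": 40.0}, "attempts": 0, "score": -2.5, "height": 1.5}

in Ticket below, arrows point writer -> reader
decoding the Ticket value with the v2 reader:
  kind := "FAX"
  codes := [0.25]
  meta.id := -7
  meta.seq := null (not supplied -> null)
  meta.duration := 40.0 (int32 -> float64)
  writer meta.seq: unmatched, discarded
  attempts := 0
  score := -2.5 (no value, default fills)
  height := 1.5
  => decoded: {"kind": "FAX", "codes": [0.25], "meta": {"id": -7, "seq": null, "duration": 40.0}, "attempts": 0, "score": -2.5, "height": 1.5}
diffs on Ticket not affecting the asked answer:
  field id in record Money: required changed to optional -> no rule fires on it and the decoded Ticket view is identical with or without it
  field duration in record Money: type int32 changed to float64 -> shifts the Ticket verdicts, not this decode
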